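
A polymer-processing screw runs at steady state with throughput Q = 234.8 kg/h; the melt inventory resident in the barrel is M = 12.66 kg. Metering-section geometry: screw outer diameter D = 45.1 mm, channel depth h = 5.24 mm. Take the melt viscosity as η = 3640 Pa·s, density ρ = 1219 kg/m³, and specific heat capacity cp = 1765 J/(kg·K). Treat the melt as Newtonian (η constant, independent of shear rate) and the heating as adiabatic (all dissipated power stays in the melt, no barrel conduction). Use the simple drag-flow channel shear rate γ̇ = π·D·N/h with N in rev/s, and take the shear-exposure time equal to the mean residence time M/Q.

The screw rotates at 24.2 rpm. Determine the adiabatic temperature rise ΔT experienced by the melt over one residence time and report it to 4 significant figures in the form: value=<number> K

Throughput in SI: Q_s = 234.8 kg/h ÷ 3600 s/h = 0.0652222 kg/s
t_res = M / Q_s = 12.66 / 0.0652222 = 194.106 s
Geometry in metres: D = 45.1 mm → 0.0451 m, h = 5.24 mm → 0.00524 m; screw speed N = 24.2 rpm = 0.403333 rev/s
γ̇ = π·D·N / h = π · 0.0451 · 0.403333 / 0.00524 = 10.9058 s⁻¹
Adiabatic rise: ΔT = η γ̇² t_res / (ρ cp) = 3640·(10.9058)²·194.106 / (1219·1765) = 39.058 K

value=39.06 K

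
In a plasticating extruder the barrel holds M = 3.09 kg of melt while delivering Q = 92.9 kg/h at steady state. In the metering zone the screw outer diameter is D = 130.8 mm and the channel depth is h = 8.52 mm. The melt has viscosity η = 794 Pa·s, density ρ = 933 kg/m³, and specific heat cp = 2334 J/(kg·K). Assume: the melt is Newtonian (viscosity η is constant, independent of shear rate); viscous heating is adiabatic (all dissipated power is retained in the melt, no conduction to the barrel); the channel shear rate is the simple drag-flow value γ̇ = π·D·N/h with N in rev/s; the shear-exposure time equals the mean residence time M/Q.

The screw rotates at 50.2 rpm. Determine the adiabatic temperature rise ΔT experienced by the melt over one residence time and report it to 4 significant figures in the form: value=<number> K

Convert throughput: Q = 92.9 kg/h = 92.9/3600 = 0.0258056 kg/s
Mean residence time: t_res = M/Q_s = 3.09 kg / 0.0258056 kg/s = 119.742 s
Geometry in metres: D = 130.8 mm → 0.1308 m, h = 8.52 mm → 0.00852 m; screw speed N = 50.2 rpm = 0.836667 rev/s
γ̇ = π D N / h = (π)(0.1308)(0.836667) / 0.00852 = 40.3525 s⁻¹
ΔT = η·γ̇²·t_res / (ρ·cp) = 794 · (40.3525)² · 119.742 / (933 · 2334) = 71.0926 K

value=71.09 K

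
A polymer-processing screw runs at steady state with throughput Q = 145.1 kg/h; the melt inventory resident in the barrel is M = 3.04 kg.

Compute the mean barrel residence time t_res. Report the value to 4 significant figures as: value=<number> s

value=75.42 s

Q_s = Q / 3600 = 145.1 / 3600 = 0.0403056 kg/s
t_res = M / Q_s = 3.04 / 0.0403056 = 75.4238 s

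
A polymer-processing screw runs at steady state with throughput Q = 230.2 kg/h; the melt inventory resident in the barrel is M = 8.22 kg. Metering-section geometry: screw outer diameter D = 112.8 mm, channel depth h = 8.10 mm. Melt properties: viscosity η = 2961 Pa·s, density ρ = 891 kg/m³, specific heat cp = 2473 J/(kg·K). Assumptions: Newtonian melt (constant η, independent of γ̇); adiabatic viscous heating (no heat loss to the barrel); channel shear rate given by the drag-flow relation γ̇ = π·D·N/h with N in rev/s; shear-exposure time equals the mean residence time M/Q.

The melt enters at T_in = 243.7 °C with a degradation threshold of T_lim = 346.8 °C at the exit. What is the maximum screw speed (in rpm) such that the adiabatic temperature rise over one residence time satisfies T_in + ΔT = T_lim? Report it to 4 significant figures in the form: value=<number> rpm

Q_s = Q / 3600 = 230.2 / 3600 = 0.0639444 kg/s
t_res = M / Q_s = 8.22 / 0.0639444 = 128.549 s
Geometry in SI: D = 112.8 mm → 0.1128 m, h = 8.10 mm → 0.0081 m
Allowable rise: ΔT_a = T_lim − T_in = 346.8 − 243.7 = 103.1 K
γ̇_max² = ΔT_a·ρ·cp / (η·t_res) = [103.1 × 891 × 2473] / [2961 × 128.549] = 596.833 s⁻²
γ̇_max = sqrt(596.833) = 24.4302 s⁻¹
N_max = γ̇_max h / (πD) = 24.4302·0.0081/(π·0.1128) = 0.558409 rev/s → ×60 = 33.5046 rpm

value=33.50 rpm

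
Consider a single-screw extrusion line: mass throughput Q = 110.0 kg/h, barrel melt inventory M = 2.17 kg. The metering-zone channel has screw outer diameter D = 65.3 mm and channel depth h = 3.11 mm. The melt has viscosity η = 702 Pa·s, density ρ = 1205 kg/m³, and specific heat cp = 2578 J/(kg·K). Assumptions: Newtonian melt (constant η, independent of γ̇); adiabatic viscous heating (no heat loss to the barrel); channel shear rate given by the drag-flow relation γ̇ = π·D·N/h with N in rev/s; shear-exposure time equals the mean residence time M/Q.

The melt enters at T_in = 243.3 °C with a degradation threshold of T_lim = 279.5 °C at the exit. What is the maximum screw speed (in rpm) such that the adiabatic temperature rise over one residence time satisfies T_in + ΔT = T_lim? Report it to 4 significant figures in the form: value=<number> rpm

Q_s = Q / 3600 = 110.0 / 3600 = 0.0305556 kg/s
t_res = M / Q_s = 2.17 ÷ 0.0305556 = 71.0182 s
Convert to metres: D = 0.0653 m, h = 0.00311 m
ΔT_a = T_lim − T_in = 279.5 °C − 243.3 °C = 36.2 K
γ̇_max² = ΔT_a·ρ·cp/(η·t_res) = 36.2·1205·2578/(702·71.0182) = 2255.65 s⁻²
γ̇_max = √2255.65 = 47.4937 s⁻¹
N_max = γ̇_max h / (πD) = 47.4937·0.00311/(π·0.0653) = 0.720001 rev/s → ×60 = 43.2001 rpm

value=43.20 rpm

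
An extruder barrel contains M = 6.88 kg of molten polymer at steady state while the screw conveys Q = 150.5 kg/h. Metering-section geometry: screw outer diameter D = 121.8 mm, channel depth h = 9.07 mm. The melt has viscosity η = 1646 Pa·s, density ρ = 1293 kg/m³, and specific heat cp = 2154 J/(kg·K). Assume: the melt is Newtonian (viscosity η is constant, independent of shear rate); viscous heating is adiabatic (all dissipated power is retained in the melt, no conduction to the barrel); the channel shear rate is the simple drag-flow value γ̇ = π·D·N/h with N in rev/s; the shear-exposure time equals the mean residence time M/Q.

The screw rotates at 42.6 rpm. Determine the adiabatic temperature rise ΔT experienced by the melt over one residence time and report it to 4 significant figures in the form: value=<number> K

value=87.26 K

Convert throughput: Q = 150.5 kg/h = 150.5/3600 = 0.0418056 kg/s
t_res = M / Q_s = 6.88 ÷ 0.0418056 = 164.571 s
Geometry in metres: D = 121.8 mm → 0.1218 m, h = 9.07 mm → 0.00907 m; screw speed N = 42.6 rpm = 0.71 rev/s
γ̇ = π D N / h = (π)(0.1218)(0.71) / 0.00907 = 29.9535 s⁻¹
ΔT = η·γ̇²·t_res / (ρ·cp) = 1646 · (29.9535)² · 164.571 / (1293 · 2154) = 87.2643 K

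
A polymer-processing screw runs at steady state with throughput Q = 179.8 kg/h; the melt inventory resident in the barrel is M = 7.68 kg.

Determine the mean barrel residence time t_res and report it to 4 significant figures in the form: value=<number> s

value=153.8 s

Convert throughput: Q = 179.8 kg/h = 179.8/3600 = 0.0499444 kg/s
Mean residence time: t_res = M/Q_s = 7.68 kg / 0.0499444 kg/s = 153.771 s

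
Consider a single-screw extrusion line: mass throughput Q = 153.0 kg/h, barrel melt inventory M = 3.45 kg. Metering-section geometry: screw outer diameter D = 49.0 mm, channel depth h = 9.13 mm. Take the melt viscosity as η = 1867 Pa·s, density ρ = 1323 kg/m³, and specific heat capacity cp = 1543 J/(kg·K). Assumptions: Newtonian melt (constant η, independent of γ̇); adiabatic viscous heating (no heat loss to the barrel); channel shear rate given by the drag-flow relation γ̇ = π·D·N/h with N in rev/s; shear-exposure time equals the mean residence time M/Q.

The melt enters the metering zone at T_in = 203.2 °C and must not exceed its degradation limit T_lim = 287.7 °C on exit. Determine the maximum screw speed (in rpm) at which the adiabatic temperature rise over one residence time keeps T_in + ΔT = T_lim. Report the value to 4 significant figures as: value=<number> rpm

value=120.1 rpm

Convert throughput: Q = 153.0 kg/h = 153.0/3600 = 0.0425 kg/s
t_res = M / Q_s = 3.45 ÷ 0.0425 = 81.1765 s
Geometry in SI: D = 49.0 mm → 0.049 m, h = 9.13 mm → 0.00913 m
ΔT_a = T_lim − T_in = 287.7 − 203.2 = 84.5 K
γ̇_max² = ΔT_a·ρ·cp / (η·t_res) = [84.5 × 1323 × 1543] / [1867 × 81.1765] = 1138.17 s⁻²
γ̇_max = √1138.17 = 33.7368 s⁻¹
N_max = γ̇_max h / (πD) = 33.7368·0.00913/(π·0.049) = 2.00092 rev/s → ×60 = 120.055 rpm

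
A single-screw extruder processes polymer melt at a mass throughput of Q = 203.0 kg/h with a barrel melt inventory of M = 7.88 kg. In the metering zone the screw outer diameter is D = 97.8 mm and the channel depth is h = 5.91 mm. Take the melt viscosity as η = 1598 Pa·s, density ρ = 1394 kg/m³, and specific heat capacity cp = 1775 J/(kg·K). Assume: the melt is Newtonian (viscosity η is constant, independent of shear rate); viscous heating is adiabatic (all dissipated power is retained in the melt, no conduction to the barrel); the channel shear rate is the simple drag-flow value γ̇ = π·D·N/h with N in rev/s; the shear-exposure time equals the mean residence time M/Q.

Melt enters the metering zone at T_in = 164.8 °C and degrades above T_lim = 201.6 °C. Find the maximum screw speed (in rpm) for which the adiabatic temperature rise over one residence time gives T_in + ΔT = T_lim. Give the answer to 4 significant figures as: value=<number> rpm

value=23.31 rpm

Convert throughput: Q = 203.0 kg/h = 203.0/3600 = 0.0563889 kg/s
t_res = M / Q_s = 7.88 / 0.0563889 = 139.744 s
Geometry in SI: D = 97.8 mm → 0.0978 m, h = 5.91 mm → 0.00591 m
Allowable rise: ΔT_a = T_lim − T_in = 201.6 − 164.8 = 36.8 K
γ̇_max² = ΔT_a·ρ·cp / (η·t_res) = [36.8 × 1394 × 1775] / [1598 × 139.744] = 407.755 s⁻²
γ̇_max = sqrt(407.755) = 20.1929 s⁻¹
Solve γ̇ = πDN/h for N: N_max = γ̇_max·h/(π·D) = 20.1929 × 0.00591 / (π × 0.0978) = 0.388417 rev/s = 23.305 rpm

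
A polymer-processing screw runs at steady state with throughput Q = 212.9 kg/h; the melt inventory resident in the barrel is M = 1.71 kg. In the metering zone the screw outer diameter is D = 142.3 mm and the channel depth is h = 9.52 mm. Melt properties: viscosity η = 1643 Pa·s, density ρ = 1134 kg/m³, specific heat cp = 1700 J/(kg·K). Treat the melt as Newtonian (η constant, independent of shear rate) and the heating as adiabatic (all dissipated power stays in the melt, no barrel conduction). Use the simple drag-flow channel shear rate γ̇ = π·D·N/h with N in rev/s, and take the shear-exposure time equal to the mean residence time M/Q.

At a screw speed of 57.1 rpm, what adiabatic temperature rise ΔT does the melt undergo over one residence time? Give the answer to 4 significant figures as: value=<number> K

Q_s = Q / 3600 = 212.9 / 3600 = 0.0591389 kg/s
t_res = M / Q_s = 1.71 / 0.0591389 = 28.915 s
D = 142.3 mm = 0.1423 m;  h = 9.52 mm = 0.00952 m;  N = 57.1 rpm / 60 = 0.951667 rev/s
Shear rate: γ̇ = πDN/h = π·0.1423·0.951667/0.00952 = 44.6892 s⁻¹
ΔT = η·γ̇²·t_res/(ρ·cp) = [1643 × 44.6892² × 28.915] / [1134 × 1700] = 49.2157 K

value=49.22 K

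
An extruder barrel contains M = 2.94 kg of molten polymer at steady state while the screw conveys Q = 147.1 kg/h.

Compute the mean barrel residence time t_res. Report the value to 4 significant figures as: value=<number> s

value=71.95 s

Convert throughput: Q = 147.1 kg/h = 147.1/3600 = 0.0408611 kg/s
t_res = M / Q_s = 2.94 / 0.0408611 = 71.9511 s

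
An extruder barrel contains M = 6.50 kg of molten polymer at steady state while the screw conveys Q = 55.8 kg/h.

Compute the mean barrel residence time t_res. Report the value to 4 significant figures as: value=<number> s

Q_s = Q / 3600 = 55.8 / 3600 = 0.0155 kg/s
t_res = M / Q_s = 6.50 / 0.0155 = 419.355 s

value=419.4 s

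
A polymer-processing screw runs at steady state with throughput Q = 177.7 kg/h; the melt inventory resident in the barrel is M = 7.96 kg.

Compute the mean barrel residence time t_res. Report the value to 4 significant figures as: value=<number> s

Throughput in SI: Q_s = 177.7 kg/h ÷ 3600 s/h = 0.0493611 kg/s
t_res = M / Q_s = 7.96 ÷ 0.0493611 = 161.261 s

value=161.3 s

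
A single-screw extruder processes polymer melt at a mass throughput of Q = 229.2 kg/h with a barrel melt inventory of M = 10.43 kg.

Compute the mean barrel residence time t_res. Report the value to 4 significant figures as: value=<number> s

Throughput in SI: Q_s = 229.2 kg/h ÷ 3600 s/h = 0.0636667 kg/s
t_res = M / Q_s = 10.43 / 0.0636667 = 163.822 s

value=163.8 s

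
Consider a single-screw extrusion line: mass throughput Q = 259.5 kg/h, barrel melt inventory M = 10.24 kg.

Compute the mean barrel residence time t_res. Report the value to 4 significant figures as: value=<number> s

value=142.1 s

Q_s = Q / 3600 = 259.5 / 3600 = 0.0720833 kg/s
Mean residence time: t_res = M/Q_s = 10.24 kg / 0.0720833 kg/s = 142.058 s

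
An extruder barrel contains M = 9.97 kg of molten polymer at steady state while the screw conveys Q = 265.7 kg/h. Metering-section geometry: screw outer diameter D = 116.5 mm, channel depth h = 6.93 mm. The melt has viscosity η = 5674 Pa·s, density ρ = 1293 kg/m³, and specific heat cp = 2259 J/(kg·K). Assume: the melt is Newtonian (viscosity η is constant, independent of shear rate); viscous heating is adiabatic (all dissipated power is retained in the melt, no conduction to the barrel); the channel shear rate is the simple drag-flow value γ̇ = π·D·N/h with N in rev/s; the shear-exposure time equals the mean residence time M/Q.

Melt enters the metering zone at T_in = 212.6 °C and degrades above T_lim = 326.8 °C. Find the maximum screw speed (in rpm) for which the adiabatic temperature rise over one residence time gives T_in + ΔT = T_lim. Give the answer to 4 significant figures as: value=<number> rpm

value=23.70 rpm

Q_s = Q / 3600 = 265.7 / 3600 = 0.0738056 kg/s
Mean residence time: t_res = M/Q_s = 9.97 kg / 0.0738056 kg/s = 135.085 s
Convert to metres: D = 0.1165 m, h = 0.00693 m
Allowable rise: ΔT_a = T_lim − T_in = 326.8 − 212.6 = 114.2 K
γ̇_max² = ΔT_a·ρ·cp / (η·t_res) = [114.2 × 1293 × 2259] / [5674 × 135.085] = 435.197 s⁻²
γ̇_max = sqrt(435.197) = 20.8614 s⁻¹
Solve γ̇ = πDN/h for N: N_max = γ̇_max·h/(π·D) = 20.8614 × 0.00693 / (π × 0.1165) = 0.395003 rev/s = 23.7002 rpm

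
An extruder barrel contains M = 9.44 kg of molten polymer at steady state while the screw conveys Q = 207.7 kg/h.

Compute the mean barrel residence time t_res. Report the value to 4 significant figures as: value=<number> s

Convert throughput: Q = 207.7 kg/h = 207.7/3600 = 0.0576944 kg/s
t_res = M / Q_s = 9.44 / 0.0576944 = 163.621 s

value=163.6 s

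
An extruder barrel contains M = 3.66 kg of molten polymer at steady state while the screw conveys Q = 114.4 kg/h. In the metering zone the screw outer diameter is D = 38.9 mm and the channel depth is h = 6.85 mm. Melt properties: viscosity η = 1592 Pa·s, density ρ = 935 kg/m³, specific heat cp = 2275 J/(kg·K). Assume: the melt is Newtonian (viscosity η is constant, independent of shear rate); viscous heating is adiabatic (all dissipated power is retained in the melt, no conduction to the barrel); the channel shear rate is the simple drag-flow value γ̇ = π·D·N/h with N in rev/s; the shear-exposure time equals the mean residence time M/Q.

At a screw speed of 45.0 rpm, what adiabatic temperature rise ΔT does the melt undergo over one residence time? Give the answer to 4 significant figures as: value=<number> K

value=15.43 K

Q_s = Q / 3600 = 114.4 / 3600 = 0.0317778 kg/s
Mean residence time: t_res = M/Q_s = 3.66 kg / 0.0317778 kg/s = 115.175 s
Geometry in metres: D = 38.9 mm → 0.0389 m, h = 6.85 mm → 0.00685 m; screw speed N = 45.0 rpm = 0.75 rev/s
Shear rate: γ̇ = πDN/h = π·0.0389·0.75/0.00685 = 13.3804 s⁻¹
ΔT = η·γ̇²·t_res / (ρ·cp) = 1592 · (13.3804)² · 115.175 / (935 · 2275) = 15.4329 K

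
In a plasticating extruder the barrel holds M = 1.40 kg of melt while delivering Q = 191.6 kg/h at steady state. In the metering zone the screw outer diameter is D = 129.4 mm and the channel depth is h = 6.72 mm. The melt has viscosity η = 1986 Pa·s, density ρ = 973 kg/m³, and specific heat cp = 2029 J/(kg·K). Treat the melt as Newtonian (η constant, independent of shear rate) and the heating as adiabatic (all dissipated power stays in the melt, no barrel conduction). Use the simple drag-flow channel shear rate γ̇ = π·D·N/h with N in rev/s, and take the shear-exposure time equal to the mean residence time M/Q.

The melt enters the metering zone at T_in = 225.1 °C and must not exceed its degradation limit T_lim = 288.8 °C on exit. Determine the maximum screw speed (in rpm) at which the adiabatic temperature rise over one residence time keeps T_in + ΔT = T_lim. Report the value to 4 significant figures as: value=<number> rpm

value=48.66 rpm

Convert throughput: Q = 191.6 kg/h = 191.6/3600 = 0.0532222 kg/s
Mean residence time: t_res = M/Q_s = 1.40 kg / 0.0532222 kg/s = 26.3048 s
Convert to metres: D = 0.1294 m, h = 0.00672 m
ΔT_a = T_lim − T_in = 288.8 − 225.1 = 63.7 K
Invert ΔT = ηγ̇²t_res/(ρcp) for γ̇: γ̇_max² = ΔT_a ρ cp / (η t_res) = 63.7·973·2029 / (1986·26.3048) = 2407.24 s⁻²
Take the square root: γ̇_max = √(2407.24) = 49.0637 s⁻¹
N_max = γ̇_max h / (πD) = 49.0637·0.00672/(π·0.1294) = 0.811045 rev/s → ×60 = 48.6627 rpm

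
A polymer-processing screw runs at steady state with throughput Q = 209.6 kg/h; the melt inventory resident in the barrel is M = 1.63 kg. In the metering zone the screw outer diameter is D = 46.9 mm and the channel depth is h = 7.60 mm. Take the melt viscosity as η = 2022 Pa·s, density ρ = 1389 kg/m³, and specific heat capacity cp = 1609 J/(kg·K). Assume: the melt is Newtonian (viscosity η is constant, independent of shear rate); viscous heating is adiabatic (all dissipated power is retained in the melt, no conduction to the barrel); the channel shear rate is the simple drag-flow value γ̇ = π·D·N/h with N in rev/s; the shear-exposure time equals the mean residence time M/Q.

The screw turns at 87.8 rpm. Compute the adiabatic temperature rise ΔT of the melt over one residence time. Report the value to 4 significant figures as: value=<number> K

value=20.39 K

Throughput in SI: Q_s = 209.6 kg/h ÷ 3600 s/h = 0.0582222 kg/s
t_res = M / Q_s = 1.63 / 0.0582222 = 27.9962 s
Convert to SI: D = 0.0469 m, h = 0.0076 m, N = 87.8/60 = 1.46333 rev/s
γ̇ = π D N / h = (π)(0.0469)(1.46333) / 0.0076 = 28.3695 s⁻¹
ΔT = η·γ̇²·t_res/(ρ·cp) = [2022 × 28.3695² × 27.9962] / [1389 × 1609] = 20.3857 K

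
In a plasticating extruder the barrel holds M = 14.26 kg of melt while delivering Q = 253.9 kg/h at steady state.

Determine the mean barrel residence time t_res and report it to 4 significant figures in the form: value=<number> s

Throughput in SI: Q_s = 253.9 kg/h ÷ 3600 s/h = 0.0705278 kg/s
Mean residence time: t_res = M/Q_s = 14.26 kg / 0.0705278 kg/s = 202.19 s

value=202.2 s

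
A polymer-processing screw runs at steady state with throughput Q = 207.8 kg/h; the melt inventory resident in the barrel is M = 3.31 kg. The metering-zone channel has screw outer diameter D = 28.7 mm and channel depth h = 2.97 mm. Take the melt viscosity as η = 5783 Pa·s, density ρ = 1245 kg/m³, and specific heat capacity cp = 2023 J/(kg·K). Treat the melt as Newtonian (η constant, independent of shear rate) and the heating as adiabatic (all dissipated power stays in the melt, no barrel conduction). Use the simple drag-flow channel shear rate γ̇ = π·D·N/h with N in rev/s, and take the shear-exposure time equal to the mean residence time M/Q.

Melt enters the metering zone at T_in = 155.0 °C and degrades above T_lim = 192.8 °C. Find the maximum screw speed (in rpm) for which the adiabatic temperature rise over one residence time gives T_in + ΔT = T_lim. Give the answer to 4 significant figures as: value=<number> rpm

Throughput in SI: Q_s = 207.8 kg/h ÷ 3600 s/h = 0.0577222 kg/s
t_res = M / Q_s = 3.31 / 0.0577222 = 57.3436 s
Geometry in SI: D = 28.7 mm → 0.0287 m, h = 2.97 mm → 0.00297 m
ΔT_a = T_lim − T_in = 192.8 − 155.0 = 37.8 K
Invert ΔT = ηγ̇²t_res/(ρcp) for γ̇: γ̇_max² = ΔT_a ρ cp / (η t_res) = 37.8·1245·2023 / (5783·57.3436) = 287.091 s⁻²
Take the square root: γ̇_max = √(287.091) = 16.9437 s⁻¹
N_max = γ̇_max·h / (π·D) = 16.9437 · 0.00297 / (π · 0.0287) = 0.558128 rev/s = 33.4877 rpm

value=33.49 rpm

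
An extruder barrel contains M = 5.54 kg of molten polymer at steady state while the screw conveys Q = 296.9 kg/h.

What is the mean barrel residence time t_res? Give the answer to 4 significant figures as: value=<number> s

value=67.17 s

Convert throughput: Q = 296.9 kg/h = 296.9/3600 = 0.0824722 kg/s
Mean residence time: t_res = M/Q_s = 5.54 kg / 0.0824722 kg/s = 67.1741 s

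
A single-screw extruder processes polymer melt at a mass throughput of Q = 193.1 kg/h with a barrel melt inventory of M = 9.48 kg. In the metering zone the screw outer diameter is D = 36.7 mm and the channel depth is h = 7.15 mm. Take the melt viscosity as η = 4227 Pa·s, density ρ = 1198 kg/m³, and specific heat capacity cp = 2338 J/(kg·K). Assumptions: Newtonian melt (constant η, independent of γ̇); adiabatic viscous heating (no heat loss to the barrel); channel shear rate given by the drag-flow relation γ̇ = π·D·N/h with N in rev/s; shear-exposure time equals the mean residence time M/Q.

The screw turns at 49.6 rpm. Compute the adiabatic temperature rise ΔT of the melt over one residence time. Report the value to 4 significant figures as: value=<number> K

Q_s = Q / 3600 = 193.1 / 3600 = 0.0536389 kg/s
t_res = M / Q_s = 9.48 / 0.0536389 = 176.737 s
D = 36.7 mm = 0.0367 m;  h = 7.15 mm = 0.00715 m;  N = 49.6 rpm / 60 = 0.826667 rev/s
γ̇ = π·D·N / h = π · 0.0367 · 0.826667 / 0.00715 = 13.3303 s⁻¹
ΔT = η·γ̇²·t_res/(ρ·cp) = [4227 × 13.3303² × 176.737] / [1198 × 2338] = 47.3958 K

value=47.40 K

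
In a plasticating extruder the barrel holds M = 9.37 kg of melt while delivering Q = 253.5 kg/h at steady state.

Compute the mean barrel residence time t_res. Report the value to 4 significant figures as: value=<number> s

Convert throughput: Q = 253.5 kg/h = 253.5/3600 = 0.0704167 kg/s
t_res = M / Q_s = 9.37 ÷ 0.0704167 = 133.065 s

value=133.1 s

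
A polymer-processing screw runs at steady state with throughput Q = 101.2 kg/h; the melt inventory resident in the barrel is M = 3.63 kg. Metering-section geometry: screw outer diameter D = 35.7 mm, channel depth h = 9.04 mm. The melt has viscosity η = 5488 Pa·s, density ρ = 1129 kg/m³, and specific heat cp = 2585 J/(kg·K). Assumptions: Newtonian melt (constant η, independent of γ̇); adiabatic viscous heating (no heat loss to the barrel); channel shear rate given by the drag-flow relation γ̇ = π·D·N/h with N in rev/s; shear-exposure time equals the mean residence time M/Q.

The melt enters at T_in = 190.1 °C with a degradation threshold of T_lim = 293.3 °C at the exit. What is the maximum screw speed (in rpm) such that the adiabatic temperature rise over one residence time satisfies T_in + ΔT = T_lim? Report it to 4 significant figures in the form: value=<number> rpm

Throughput in SI: Q_s = 101.2 kg/h ÷ 3600 s/h = 0.0281111 kg/s
t_res = M / Q_s = 3.63 ÷ 0.0281111 = 129.13 s
D = 35.7 mm = 0.0357 m;  h = 9.04 mm = 0.00904 m
Allowable rise: ΔT_a = T_lim − T_in = 293.3 − 190.1 = 103.2 K
Invert ΔT = ηγ̇²t_res/(ρcp) for γ̇: γ̇_max² = ΔT_a ρ cp / (η t_res) = 103.2·1129·2585 / (5488·129.13) = 425.002 s⁻²
Take the square root: γ̇_max = √(425.002) = 20.6156 s⁻¹
N_max = γ̇_max·h / (π·D) = 20.6156 · 0.00904 / (π · 0.0357) = 1.66167 rev/s = 99.7005 rpm

value=99.70 rpm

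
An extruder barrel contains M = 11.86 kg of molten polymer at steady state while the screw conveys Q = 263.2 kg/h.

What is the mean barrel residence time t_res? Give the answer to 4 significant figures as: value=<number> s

value=162.2 s

Throughput in SI: Q_s = 263.2 kg/h ÷ 3600 s/h = 0.0731111 kg/s
t_res = M / Q_s = 11.86 / 0.0731111 = 162.219 s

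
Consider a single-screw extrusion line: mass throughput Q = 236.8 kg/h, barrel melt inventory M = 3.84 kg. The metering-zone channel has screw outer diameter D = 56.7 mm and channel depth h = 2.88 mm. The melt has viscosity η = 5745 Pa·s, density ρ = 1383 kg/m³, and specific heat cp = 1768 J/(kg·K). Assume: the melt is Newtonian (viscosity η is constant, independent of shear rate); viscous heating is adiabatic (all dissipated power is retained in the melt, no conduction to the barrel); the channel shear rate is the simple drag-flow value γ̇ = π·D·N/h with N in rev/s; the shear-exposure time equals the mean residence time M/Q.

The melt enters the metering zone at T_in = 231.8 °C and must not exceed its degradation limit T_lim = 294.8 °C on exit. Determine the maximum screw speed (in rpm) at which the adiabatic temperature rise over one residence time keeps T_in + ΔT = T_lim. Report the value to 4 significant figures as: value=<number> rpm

value=20.79 rpm

Throughput in SI: Q_s = 236.8 kg/h ÷ 3600 s/h = 0.0657778 kg/s
Mean residence time: t_res = M/Q_s = 3.84 kg / 0.0657778 kg/s = 58.3784 s
D = 56.7 mm = 0.0567 m;  h = 2.88 mm = 0.00288 m
ΔT_a = T_lim − T_in = 294.8 °C − 231.8 °C = 63 K
γ̇_max² = ΔT_a·ρ·cp/(η·t_res) = 63·1383·1768/(5745·58.3784) = 459.307 s⁻²
γ̇_max = sqrt(459.307) = 21.4314 s⁻¹
N_max = γ̇_max·h / (π·D) = 21.4314 · 0.00288 / (π · 0.0567) = 0.346506 rev/s = 20.7904 rpm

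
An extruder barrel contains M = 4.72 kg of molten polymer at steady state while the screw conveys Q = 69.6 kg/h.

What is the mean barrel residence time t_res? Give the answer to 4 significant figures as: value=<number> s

Q_s = Q / 3600 = 69.6 / 3600 = 0.0193333 kg/s
t_res = M / Q_s = 4.72 / 0.0193333 = 244.138 s

value=244.1 s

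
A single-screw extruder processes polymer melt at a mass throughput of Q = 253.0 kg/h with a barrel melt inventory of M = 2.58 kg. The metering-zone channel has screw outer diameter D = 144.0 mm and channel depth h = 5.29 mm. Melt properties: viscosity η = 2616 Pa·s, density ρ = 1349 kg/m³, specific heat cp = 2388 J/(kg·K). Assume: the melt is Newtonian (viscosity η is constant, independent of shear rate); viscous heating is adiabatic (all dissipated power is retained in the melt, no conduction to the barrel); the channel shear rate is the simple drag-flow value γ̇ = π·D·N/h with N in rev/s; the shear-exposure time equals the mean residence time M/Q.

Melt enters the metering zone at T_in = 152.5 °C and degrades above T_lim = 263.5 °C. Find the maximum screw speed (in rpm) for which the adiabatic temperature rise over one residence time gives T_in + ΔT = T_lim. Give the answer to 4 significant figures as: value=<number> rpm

value=42.81 rpm

Convert throughput: Q = 253.0 kg/h = 253.0/3600 = 0.0702778 kg/s
Mean residence time: t_res = M/Q_s = 2.58 kg / 0.0702778 kg/s = 36.7115 s
D = 144.0 mm = 0.144 m;  h = 5.29 mm = 0.00529 m
ΔT_a = T_lim − T_in = 263.5 °C − 152.5 °C = 111 K
Invert ΔT = ηγ̇²t_res/(ρcp) for γ̇: γ̇_max² = ΔT_a ρ cp / (η t_res) = 111·1349·2388 / (2616·36.7115) = 3723.32 s⁻²
Take the square root: γ̇_max = √(3723.32) = 61.019 s⁻¹
N_max = γ̇_max h / (πD) = 61.019·0.00529/(π·0.144) = 0.713523 rev/s → ×60 = 42.8114 rpm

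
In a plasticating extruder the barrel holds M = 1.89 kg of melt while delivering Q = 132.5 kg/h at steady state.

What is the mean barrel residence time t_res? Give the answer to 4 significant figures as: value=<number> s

value=51.35 s

Convert throughput: Q = 132.5 kg/h = 132.5/3600 = 0.0368056 kg/s
Mean residence time: t_res = M/Q_s = 1.89 kg / 0.0368056 kg/s = 51.3509 s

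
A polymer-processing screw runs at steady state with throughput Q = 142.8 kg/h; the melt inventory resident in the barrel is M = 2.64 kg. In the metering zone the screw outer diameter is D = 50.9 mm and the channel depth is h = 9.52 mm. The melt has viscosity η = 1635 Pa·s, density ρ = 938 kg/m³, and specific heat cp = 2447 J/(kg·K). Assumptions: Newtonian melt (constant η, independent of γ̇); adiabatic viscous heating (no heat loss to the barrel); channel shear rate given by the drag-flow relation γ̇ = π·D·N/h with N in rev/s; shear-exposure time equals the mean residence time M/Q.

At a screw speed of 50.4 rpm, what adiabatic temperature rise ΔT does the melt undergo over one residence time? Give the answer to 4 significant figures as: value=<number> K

value=9.438 K

Q_s = Q / 3600 = 142.8 / 3600 = 0.0396667 kg/s
Mean residence time: t_res = M/Q_s = 2.64 kg / 0.0396667 kg/s = 66.5546 s
Geometry in metres: D = 50.9 mm → 0.0509 m, h = 9.52 mm → 0.00952 m; screw speed N = 50.4 rpm = 0.84 rev/s
γ̇ = π·D·N / h = π · 0.0509 · 0.84 / 0.00952 = 14.1094 s⁻¹
ΔT = η·γ̇²·t_res / (ρ·cp) = 1635 · (14.1094)² · 66.5546 / (938 · 2447) = 9.43798 K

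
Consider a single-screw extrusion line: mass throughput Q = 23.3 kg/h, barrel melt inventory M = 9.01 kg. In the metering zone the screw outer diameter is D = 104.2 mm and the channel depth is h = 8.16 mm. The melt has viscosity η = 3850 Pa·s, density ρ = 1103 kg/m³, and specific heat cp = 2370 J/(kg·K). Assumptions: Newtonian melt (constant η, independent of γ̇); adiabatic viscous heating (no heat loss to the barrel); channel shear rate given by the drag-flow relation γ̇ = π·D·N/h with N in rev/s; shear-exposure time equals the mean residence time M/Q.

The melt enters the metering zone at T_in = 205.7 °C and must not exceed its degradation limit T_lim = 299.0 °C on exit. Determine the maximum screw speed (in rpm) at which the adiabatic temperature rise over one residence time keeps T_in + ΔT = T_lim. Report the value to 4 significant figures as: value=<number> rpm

value=10.09 rpm

Convert throughput: Q = 23.3 kg/h = 23.3/3600 = 0.00647222 kg/s
t_res = M / Q_s = 9.01 / 0.00647222 = 1392.1 s
D = 104.2 mm = 0.1042 m;  h = 8.16 mm = 0.00816 m
Allowable rise: ΔT_a = T_lim − T_in = 299.0 − 205.7 = 93.3 K
γ̇_max² = ΔT_a·ρ·cp/(η·t_res) = 93.3·1103·2370/(3850·1392.1) = 45.5065 s⁻²
γ̇_max = sqrt(45.5065) = 6.74585 s⁻¹
N_max = γ̇_max h / (πD) = 6.74585·0.00816/(π·0.1042) = 0.168155 rev/s → ×60 = 10.0893 rpm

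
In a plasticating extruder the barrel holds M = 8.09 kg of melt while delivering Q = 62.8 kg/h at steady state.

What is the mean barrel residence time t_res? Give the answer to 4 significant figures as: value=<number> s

value=463.8 s

Throughput in SI: Q_s = 62.8 kg/h ÷ 3600 s/h = 0.0174444 kg/s
t_res = M / Q_s = 8.09 / 0.0174444 = 463.758 s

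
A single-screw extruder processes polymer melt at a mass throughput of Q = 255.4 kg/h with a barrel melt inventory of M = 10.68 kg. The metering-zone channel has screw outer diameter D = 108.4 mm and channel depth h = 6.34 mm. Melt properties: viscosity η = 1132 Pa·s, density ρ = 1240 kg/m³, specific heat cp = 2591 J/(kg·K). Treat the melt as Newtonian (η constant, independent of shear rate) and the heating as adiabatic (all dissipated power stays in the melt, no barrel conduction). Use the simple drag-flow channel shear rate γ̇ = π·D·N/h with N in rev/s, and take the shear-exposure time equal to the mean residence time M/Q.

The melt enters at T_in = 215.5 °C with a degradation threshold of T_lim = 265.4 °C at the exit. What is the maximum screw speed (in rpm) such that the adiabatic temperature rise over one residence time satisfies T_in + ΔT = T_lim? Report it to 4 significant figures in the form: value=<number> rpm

value=34.26 rpm

Q_s = Q / 3600 = 255.4 / 3600 = 0.0709444 kg/s
Mean residence time: t_res = M/Q_s = 10.68 kg / 0.0709444 kg/s = 150.54 s
Geometry in SI: D = 108.4 mm → 0.1084 m, h = 6.34 mm → 0.00634 m
Allowable rise: ΔT_a = T_lim − T_in = 265.4 − 215.5 = 49.9 K
γ̇_max² = ΔT_a·ρ·cp/(η·t_res) = 49.9·1240·2591/(1132·150.54) = 940.785 s⁻²
Take the square root: γ̇_max = √(940.785) = 30.6722 s⁻¹
Solve γ̇ = πDN/h for N: N_max = γ̇_max·h/(π·D) = 30.6722 × 0.00634 / (π × 0.1084) = 0.571025 rev/s = 34.2615 rpm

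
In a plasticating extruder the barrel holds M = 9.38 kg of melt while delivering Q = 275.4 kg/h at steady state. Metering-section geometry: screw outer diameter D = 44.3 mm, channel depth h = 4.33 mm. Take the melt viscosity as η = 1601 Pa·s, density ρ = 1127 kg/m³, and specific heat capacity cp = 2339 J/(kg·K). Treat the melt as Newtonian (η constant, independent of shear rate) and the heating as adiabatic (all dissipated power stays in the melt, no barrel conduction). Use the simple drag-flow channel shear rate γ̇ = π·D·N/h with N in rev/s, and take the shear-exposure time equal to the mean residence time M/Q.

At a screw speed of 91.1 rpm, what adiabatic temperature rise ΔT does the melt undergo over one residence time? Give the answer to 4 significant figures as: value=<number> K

value=177.4 K

Q_s = Q / 3600 = 275.4 / 3600 = 0.0765 kg/s
t_res = M / Q_s = 9.38 / 0.0765 = 122.614 s
Convert to SI: D = 0.0443 m, h = 0.00433 m, N = 91.1/60 = 1.51833 rev/s
γ̇ = π·D·N / h = π · 0.0443 · 1.51833 / 0.00433 = 48.8015 s⁻¹
Adiabatic rise: ΔT = η γ̇² t_res / (ρ cp) = 1601·(48.8015)²·122.614 / (1127·2339) = 177.355 K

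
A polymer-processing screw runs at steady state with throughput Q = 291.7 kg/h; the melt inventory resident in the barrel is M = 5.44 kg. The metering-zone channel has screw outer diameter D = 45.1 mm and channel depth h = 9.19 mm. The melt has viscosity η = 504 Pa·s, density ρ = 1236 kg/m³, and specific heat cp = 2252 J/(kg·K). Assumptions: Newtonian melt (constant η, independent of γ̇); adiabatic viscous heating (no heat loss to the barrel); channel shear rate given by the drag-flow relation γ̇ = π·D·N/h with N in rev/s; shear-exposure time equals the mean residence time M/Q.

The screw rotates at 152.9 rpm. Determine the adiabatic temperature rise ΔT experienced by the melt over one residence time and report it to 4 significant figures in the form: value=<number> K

value=18.76 K

Q_s = Q / 3600 = 291.7 / 3600 = 0.0810278 kg/s
Mean residence time: t_res = M/Q_s = 5.44 kg / 0.0810278 kg/s = 67.1375 s
Geometry in metres: D = 45.1 mm → 0.0451 m, h = 9.19 mm → 0.00919 m; screw speed N = 152.9 rpm = 2.54833 rev/s
γ̇ = π·D·N / h = π · 0.0451 · 2.54833 / 0.00919 = 39.2887 s⁻¹
ΔT = η·γ̇²·t_res / (ρ·cp) = 504 · (39.2887)² · 67.1375 / (1236 · 2252) = 18.7648 K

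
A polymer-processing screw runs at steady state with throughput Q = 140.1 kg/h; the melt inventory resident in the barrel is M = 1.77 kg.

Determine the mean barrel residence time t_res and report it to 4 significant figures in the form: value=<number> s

value=45.48 s

Throughput in SI: Q_s = 140.1 kg/h ÷ 3600 s/h = 0.0389167 kg/s
Mean residence time: t_res = M/Q_s = 1.77 kg / 0.0389167 kg/s = 45.4818 s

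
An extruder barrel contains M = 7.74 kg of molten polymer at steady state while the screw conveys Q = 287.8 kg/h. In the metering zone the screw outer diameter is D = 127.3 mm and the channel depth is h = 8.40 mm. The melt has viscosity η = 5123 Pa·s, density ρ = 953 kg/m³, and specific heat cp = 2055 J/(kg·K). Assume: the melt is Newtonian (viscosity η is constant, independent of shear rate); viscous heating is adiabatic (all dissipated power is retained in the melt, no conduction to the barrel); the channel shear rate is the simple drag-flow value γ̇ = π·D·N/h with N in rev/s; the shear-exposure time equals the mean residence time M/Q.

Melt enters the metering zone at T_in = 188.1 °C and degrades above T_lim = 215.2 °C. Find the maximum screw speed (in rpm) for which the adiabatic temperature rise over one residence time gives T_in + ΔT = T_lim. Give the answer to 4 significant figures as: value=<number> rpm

Convert throughput: Q = 287.8 kg/h = 287.8/3600 = 0.0799444 kg/s
Mean residence time: t_res = M/Q_s = 7.74 kg / 0.0799444 kg/s = 96.8172 s
Geometry in SI: D = 127.3 mm → 0.1273 m, h = 8.40 mm → 0.0084 m
Allowable rise: ΔT_a = T_lim − T_in = 215.2 − 188.1 = 27.1 K
γ̇_max² = ΔT_a·ρ·cp / (η·t_res) = [27.1 × 953 × 2055] / [5123 × 96.8172] = 107.003 s⁻²
γ̇_max = √107.003 = 10.3442 s⁻¹
Solve γ̇ = πDN/h for N: N_max = γ̇_max·h/(π·D) = 10.3442 × 0.0084 / (π × 0.1273) = 0.21727 rev/s = 13.0362 rpm

value=13.04 rpm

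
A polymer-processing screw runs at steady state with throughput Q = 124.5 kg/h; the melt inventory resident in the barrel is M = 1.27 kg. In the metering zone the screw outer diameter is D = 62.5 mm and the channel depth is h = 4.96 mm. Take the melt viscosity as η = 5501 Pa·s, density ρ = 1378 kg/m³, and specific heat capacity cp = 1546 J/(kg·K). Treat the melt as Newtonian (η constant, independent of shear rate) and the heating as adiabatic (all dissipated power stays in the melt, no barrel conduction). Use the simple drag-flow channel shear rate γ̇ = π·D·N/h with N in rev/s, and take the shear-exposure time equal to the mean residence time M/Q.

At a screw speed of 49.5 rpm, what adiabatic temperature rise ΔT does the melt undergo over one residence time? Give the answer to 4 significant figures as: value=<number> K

Convert throughput: Q = 124.5 kg/h = 124.5/3600 = 0.0345833 kg/s
Mean residence time: t_res = M/Q_s = 1.27 kg / 0.0345833 kg/s = 36.7229 s
Geometry in metres: D = 62.5 mm → 0.0625 m, h = 4.96 mm → 0.00496 m; screw speed N = 49.5 rpm = 0.825 rev/s
γ̇ = π D N / h = (π)(0.0625)(0.825) / 0.00496 = 32.6589 s⁻¹
ΔT = η·γ̇²·t_res/(ρ·cp) = [5501 × 32.6589² × 36.7229] / [1378 × 1546] = 101.14 K

value=101.1 K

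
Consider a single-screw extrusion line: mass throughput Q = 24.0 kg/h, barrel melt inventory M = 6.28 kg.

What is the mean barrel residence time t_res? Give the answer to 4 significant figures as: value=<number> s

value=942.0 s

Throughput in SI: Q_s = 24.0 kg/h ÷ 3600 s/h = 0.00666667 kg/s
Mean residence time: t_res = M/Q_s = 6.28 kg / 0.00666667 kg/s = 942 s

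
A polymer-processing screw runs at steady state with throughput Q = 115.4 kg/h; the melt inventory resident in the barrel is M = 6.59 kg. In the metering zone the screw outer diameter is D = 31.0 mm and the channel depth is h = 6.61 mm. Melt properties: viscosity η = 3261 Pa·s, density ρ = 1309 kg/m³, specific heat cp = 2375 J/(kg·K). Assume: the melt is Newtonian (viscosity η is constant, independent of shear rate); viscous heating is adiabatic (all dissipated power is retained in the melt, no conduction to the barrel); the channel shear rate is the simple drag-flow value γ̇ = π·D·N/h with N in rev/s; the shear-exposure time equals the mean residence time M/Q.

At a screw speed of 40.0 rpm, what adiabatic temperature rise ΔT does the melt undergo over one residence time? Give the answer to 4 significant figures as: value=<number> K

value=20.80 K

Q_s = Q / 3600 = 115.4 / 3600 = 0.0320556 kg/s
Mean residence time: t_res = M/Q_s = 6.59 kg / 0.0320556 kg/s = 205.581 s
Convert to SI: D = 0.031 m, h = 0.00661 m, N = 40.0/60 = 0.666667 rev/s
γ̇ = π·D·N / h = π · 0.031 · 0.666667 / 0.00661 = 9.82243 s⁻¹
ΔT = η·γ̇²·t_res / (ρ·cp) = 3261 · (9.82243)² · 205.581 / (1309 · 2375) = 20.805 K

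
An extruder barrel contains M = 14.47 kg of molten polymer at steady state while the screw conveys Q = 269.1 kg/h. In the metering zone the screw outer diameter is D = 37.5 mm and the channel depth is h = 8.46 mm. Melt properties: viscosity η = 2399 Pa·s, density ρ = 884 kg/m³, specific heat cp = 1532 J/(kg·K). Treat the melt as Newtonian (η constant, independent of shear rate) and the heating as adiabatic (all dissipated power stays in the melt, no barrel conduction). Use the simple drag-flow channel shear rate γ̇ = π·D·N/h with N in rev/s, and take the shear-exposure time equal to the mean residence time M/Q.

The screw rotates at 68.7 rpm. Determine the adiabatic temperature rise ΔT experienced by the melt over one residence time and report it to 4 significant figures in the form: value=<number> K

Q_s = Q / 3600 = 269.1 / 3600 = 0.07475 kg/s
Mean residence time: t_res = M/Q_s = 14.47 kg / 0.07475 kg/s = 193.579 s
Geometry in metres: D = 37.5 mm → 0.0375 m, h = 8.46 mm → 0.00846 m; screw speed N = 68.7 rpm = 1.145 rev/s
γ̇ = π D N / h = (π)(0.0375)(1.145) / 0.00846 = 15.9447 s⁻¹
ΔT = η·γ̇²·t_res/(ρ·cp) = [2399 × 15.9447² × 193.579] / [884 × 1532] = 87.1784 K

value=87.18 K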